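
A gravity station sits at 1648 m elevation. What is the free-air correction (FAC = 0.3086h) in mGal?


FAC = 0.3086 * h
= 0.3086 * 1648
= 508.5728 mGal

508.5728


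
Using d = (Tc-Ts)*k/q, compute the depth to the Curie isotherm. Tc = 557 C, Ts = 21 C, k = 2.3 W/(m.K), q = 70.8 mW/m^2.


T_Curie - T_surf = 557 - 21 = 536 C
Convert q to W/m^2: 70.8 mW/m^2 = 0.0708 W/m^2
d = 536 * 2.3 / 0.0708 = 17412.43 m

17412.43


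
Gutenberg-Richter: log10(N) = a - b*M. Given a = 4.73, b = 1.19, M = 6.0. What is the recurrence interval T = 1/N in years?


log10(N) = 4.73 - 1.19*6.0 = -2.41
N = 10^-2.41 = 0.00389
T = 1/N = 1/0.00389 = 257.0396 years

257.0396


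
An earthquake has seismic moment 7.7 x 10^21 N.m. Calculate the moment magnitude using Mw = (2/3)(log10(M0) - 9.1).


log10(M0) = log10(7.7 x 10^21) = 21.8865
Mw = 2/3 * (21.8865 - 9.1)
= 2/3 * 12.7865
= 8.52

8.52


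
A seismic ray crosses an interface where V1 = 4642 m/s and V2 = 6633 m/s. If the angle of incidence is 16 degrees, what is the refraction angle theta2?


sin(theta1) = sin(16 deg) = 0.275637
sin(theta2) = V2/V1 * sin(theta1) = 6633/4642 * 0.275637 = 0.393861
theta2 = arcsin(0.393861) = 23.195 degrees

23.195


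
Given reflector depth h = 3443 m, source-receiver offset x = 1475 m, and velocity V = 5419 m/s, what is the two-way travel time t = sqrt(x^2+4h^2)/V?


x^2 + 4h^2 = 1475^2 + 4*3443^2 = 2175625 + 47416996 = 49592621
sqrt(49592621) = 7042.2029
t = 7042.2029 / 5419 = 1.2995 s

1.2995


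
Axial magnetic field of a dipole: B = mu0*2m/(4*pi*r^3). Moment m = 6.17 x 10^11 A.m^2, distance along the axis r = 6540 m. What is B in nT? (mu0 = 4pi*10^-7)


m = 6.17 x 10^11 = 617000000000 A.m^2
2m = 1234000000000 A.m^2
r^3 = 6540^3 = 279726264000
B = (4pi*10^-7) * 1234000000000 / (4*pi * 279726264000) * 1e9
= 1550690.133812 / 3515143903994.08 * 1e9
= 441.1456 nT

441.1456


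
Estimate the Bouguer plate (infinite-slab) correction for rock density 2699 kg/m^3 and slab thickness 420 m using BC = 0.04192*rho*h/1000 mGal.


BC = 0.04192 * rho * h / 1000
= 0.04192 * 2699 * 420 / 1000
= 47.5197 mGal

47.5197


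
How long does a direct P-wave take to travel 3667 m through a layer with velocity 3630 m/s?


t = x / V
= 3667 / 3630
= 1.0102 s

1.0102


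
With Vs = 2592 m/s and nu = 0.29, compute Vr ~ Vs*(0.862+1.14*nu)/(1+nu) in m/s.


Numerator factor = 0.862 + 1.14*0.29 = 1.1926
Denominator = 1 + 0.29 = 1.29
Vr = 2592 * 1.1926 / 1.29 = 2396.29 m/s

2396.29


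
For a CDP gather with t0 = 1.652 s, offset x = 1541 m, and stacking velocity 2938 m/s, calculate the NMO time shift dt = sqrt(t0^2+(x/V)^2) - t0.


x/Vnmo = 1541/2938 = 0.524506
(x/Vnmo)^2 = 0.275107
t0^2 = 2.729104
sqrt(2.729104 + 0.275107) = 1.733266
dt = 1.733266 - 1.652 = 0.081266

0.081266


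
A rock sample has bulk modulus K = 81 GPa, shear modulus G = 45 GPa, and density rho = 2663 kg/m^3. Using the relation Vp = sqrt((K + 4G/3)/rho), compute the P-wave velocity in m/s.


First compute the effective modulus:
K + 4G/3 = 81e9 + 4*45e9/3 = 141000000000.0 Pa
Then divide by density:
141000000000.0 / 2663 = 52947803.2294 Pa/(kg/m^3)
Take the square root:
Vp = sqrt(52947803.2294) = 7276.52 m/s

7276.52


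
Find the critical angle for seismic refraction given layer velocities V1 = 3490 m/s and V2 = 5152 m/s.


V1/V2 = 3490/5152 = 0.677407
theta_c = arcsin(0.677407) = 42.6413 degrees

42.6413


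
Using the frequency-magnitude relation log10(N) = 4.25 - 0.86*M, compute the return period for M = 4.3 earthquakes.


log10(N) = 4.25 - 0.86*4.3 = 0.552
N = 10^0.552 = 3.564511
T = 1/N = 1/3.564511 = 0.2805 years

0.2805


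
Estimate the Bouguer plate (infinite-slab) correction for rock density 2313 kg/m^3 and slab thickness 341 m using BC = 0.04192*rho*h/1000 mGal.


BC = 0.04192 * rho * h / 1000
= 0.04192 * 2313 * 341 / 1000
= 33.0637 mGal

33.0637


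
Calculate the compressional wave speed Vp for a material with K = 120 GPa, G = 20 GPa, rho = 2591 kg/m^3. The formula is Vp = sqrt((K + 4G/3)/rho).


First compute the effective modulus:
K + 4G/3 = 120e9 + 4*20e9/3 = 146666666666.67 Pa
Then divide by density:
146666666666.67 / 2591 = 56606200.952 Pa/(kg/m^3)
Take the square root:
Vp = sqrt(56606200.952) = 7523.71 m/s

7523.71


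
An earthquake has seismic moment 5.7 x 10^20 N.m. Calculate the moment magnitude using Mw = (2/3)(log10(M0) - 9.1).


log10(M0) = log10(5.7 x 10^20) = 20.7559
Mw = 2/3 * (20.7559 - 9.1)
= 2/3 * 11.6559
= 7.77

7.77


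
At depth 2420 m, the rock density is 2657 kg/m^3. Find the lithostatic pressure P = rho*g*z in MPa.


P = rho * g * z / 1e6
= 2657 * 9.81 * 2420 / 1e6
= 63077711.4 / 1e6
= 63.0777 MPa

63.0777


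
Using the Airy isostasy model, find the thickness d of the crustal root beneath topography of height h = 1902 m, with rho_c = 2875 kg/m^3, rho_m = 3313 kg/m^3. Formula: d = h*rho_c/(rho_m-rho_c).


rho_m - rho_c = 3313 - 2875 = 438
d = 1902 * 2875 / 438
= 5468250 / 438
= 12484.59 m

12484.59


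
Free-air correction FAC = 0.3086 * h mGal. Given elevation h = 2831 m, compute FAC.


FAC = 0.3086 * h
= 0.3086 * 2831
= 873.6466 mGal

873.6466


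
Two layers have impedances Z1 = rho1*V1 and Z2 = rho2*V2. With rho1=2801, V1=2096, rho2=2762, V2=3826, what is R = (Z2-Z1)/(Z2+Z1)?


Z1 = 2801 * 2096 = 5870896
Z2 = 2762 * 3826 = 10567412
R = (10567412 - 5870896) / (10567412 + 5870896) = 4696516 / 16438308 = 0.2857

0.2857


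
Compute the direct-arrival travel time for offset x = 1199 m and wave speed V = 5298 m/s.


t = x / V
= 1199 / 5298
= 0.2263 s

0.2263


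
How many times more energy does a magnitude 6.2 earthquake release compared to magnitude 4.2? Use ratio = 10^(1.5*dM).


M2 - M1 = 6.2 - 4.2 = 2.0
1.5 * 2.0 = 3.0
ratio = 10^3.0 = 1000.0

1000.0


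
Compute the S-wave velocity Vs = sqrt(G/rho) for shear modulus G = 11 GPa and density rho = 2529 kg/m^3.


Convert G to Pa: G = 11e9 Pa
Compute G/rho = 11e9 / 2529 = 4349545.2748
Vs = sqrt(4349545.2748) = 2085.56 m/s

2085.56


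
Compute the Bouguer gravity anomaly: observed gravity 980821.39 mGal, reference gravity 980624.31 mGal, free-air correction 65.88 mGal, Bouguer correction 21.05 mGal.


BA = g_obs - g_ref + FAC - BC
= 980821.39 - 980624.31 + 65.88 - 21.05
= 241.91 mGal

241.91


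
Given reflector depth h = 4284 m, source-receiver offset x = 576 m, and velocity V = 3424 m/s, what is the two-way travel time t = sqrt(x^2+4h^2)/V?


x^2 + 4h^2 = 576^2 + 4*4284^2 = 331776 + 73410624 = 73742400
sqrt(73742400) = 8587.3395
t = 8587.3395 / 3424 = 2.508 s

2.508


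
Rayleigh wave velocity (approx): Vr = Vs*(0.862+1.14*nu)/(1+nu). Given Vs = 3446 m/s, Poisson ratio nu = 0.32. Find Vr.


Numerator factor = 0.862 + 1.14*0.32 = 1.2268
Denominator = 1 + 0.32 = 1.32
Vr = 3446 * 1.2268 / 1.32 = 3202.69 m/s

3202.69


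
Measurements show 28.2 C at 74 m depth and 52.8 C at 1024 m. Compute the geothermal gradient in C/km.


dT = 52.8 - 28.2 = 24.6 C
dz = 1024 - 74 = 950 m
gradient = dT/dz * 1000 = 24.6/950 * 1000 = 25.8947 C/km

25.8947


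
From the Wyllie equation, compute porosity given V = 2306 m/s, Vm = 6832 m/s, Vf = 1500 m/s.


1/V - 1/Vm = 1/2306 - 1/6832 = 0.00028728
1/Vf - 1/Vm = 1/1500 - 1/6832 = 0.0005203
phi = 0.00028728 / 0.0005203 = 0.5521

0.5521


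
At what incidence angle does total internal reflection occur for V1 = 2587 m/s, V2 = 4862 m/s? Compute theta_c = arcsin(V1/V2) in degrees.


V1/V2 = 2587/4862 = 0.532086
theta_c = arcsin(0.532086) = 32.1465 degrees

32.1465


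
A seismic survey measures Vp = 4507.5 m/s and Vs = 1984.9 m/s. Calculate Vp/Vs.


Vp/Vs = 4507.5 / 1984.9
= 2.2709

2.2709


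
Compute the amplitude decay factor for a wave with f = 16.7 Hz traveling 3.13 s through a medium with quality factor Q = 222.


pi*f*t/Q = pi*16.7*3.13/222 = 0.739704
A/A0 = exp(-0.739704) = 0.477255

0.477255


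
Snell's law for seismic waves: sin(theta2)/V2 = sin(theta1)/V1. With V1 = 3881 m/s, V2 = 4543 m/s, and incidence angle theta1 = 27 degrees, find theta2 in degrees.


sin(theta1) = sin(27 deg) = 0.45399
sin(theta2) = V2/V1 * sin(theta1) = 4543/3881 * 0.45399 = 0.53143
theta2 = arcsin(0.53143) = 32.1021 degrees

32.1021


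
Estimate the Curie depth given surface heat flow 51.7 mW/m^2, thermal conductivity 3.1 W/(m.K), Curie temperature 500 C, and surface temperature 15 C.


T_Curie - T_surf = 500 - 15 = 485 C
Convert q to W/m^2: 51.7 mW/m^2 = 0.0517 W/m^2
d = 485 * 3.1 / 0.0517 = 29081.24 m

29081.24


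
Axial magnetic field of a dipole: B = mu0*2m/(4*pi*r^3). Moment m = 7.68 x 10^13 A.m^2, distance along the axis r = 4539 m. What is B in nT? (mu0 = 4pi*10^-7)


m = 7.68 x 10^13 = 76800000000000 A.m^2
2m = 153600000000000 A.m^2
r^3 = 4539^3 = 93514842819
B = (4pi*10^-7) * 153600000000000 / (4*pi * 93514842819) * 1e9
= 193019452.636557 / 1175142172807.1 * 1e9
= 164252.0004 nT

164252.0004


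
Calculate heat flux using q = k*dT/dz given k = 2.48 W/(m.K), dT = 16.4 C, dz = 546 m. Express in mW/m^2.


q = k * dT / dz * 1000
= 2.48 * 16.4 / 546 * 1000
= 0.074491 * 1000
= 74.4908 mW/m^2

74.4908


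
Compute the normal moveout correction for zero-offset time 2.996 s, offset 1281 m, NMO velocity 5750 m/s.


x/Vnmo = 1281/5750 = 0.222783
(x/Vnmo)^2 = 0.049632
t0^2 = 8.976016
sqrt(8.976016 + 0.049632) = 3.004272
dt = 3.004272 - 2.996 = 0.008272

0.008272


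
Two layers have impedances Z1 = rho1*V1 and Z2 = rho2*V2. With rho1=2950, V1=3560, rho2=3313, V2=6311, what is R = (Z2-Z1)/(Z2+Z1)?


Z1 = 2950 * 3560 = 10502000
Z2 = 3313 * 6311 = 20908343
R = (20908343 - 10502000) / (20908343 + 10502000) = 10406343 / 31410343 = 0.3313

0.3313


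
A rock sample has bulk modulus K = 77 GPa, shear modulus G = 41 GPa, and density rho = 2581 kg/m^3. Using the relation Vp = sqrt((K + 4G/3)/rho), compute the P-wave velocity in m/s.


First compute the effective modulus:
K + 4G/3 = 77e9 + 4*41e9/3 = 131666666666.67 Pa
Then divide by density:
131666666666.67 / 2581 = 51013818.9332 Pa/(kg/m^3)
Take the square root:
Vp = sqrt(51013818.9332) = 7142.4 m/s

7142.4


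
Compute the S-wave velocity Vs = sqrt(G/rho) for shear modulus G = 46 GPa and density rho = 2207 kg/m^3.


Convert G to Pa: G = 46e9 Pa
Compute G/rho = 46e9 / 2207 = 20842772.995
Vs = sqrt(20842772.995) = 4565.39 m/s

4565.39


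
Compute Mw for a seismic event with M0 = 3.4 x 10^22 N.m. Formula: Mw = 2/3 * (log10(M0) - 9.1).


log10(M0) = log10(3.4 x 10^22) = 22.5315
Mw = 2/3 * (22.5315 - 9.1)
= 2/3 * 13.4315
= 8.95

8.95


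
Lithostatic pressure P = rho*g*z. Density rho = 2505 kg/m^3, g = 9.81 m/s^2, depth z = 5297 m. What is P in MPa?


P = rho * g * z / 1e6
= 2505 * 9.81 * 5297 / 1e6
= 130168742.85 / 1e6
= 130.1687 MPa

130.1687


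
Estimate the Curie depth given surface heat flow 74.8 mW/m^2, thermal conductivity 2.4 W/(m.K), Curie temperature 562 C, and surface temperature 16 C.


T_Curie - T_surf = 562 - 16 = 546 C
Convert q to W/m^2: 74.8 mW/m^2 = 0.0748 W/m^2
d = 546 * 2.4 / 0.0748 = 17518.72 m

17518.72


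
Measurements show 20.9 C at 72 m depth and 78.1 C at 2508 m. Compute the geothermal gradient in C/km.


dT = 78.1 - 20.9 = 57.2 C
dz = 2508 - 72 = 2436 m
gradient = dT/dz * 1000 = 57.2/2436 * 1000 = 23.4811 C/km

23.4811


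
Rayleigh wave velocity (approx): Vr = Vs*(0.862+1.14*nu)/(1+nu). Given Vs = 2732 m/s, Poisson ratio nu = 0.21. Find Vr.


Numerator factor = 0.862 + 1.14*0.21 = 1.1014
Denominator = 1 + 0.21 = 1.21
Vr = 2732 * 1.1014 / 1.21 = 2486.8 m/s

2486.8


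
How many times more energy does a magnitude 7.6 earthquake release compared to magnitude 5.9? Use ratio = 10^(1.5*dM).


M2 - M1 = 7.6 - 5.9 = 1.7
1.5 * 1.7 = 2.55
ratio = 10^2.55 = 354.81

354.81


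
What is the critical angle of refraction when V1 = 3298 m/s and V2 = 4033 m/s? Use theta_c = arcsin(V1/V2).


V1/V2 = 3298/4033 = 0.817754
theta_c = arcsin(0.817754) = 54.8605 degrees

54.8605


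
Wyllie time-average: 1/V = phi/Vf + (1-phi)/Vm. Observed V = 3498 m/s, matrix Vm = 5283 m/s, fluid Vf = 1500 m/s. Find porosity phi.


1/V - 1/Vm = 1/3498 - 1/5283 = 9.659e-05
1/Vf - 1/Vm = 1/1500 - 1/5283 = 0.00047738
phi = 9.659e-05 / 0.00047738 = 0.2023

0.2023


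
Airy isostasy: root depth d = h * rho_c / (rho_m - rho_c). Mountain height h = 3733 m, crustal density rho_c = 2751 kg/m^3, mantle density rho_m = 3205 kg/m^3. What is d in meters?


rho_m - rho_c = 3205 - 2751 = 454
d = 3733 * 2751 / 454
= 10269483 / 454
= 22620.01 m

22620.01


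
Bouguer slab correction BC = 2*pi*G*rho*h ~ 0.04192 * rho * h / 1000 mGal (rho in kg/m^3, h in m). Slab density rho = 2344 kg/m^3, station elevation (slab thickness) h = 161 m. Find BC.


BC = 0.04192 * rho * h / 1000
= 0.04192 * 2344 * 161 / 1000
= 15.8199 mGal

15.8199


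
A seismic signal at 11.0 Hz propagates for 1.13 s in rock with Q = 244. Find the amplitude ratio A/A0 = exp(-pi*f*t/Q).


pi*f*t/Q = pi*11.0*1.13/244 = 0.160041
A/A0 = exp(-0.160041) = 0.852109

0.852109


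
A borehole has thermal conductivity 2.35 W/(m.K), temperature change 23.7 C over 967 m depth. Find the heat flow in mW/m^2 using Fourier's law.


q = k * dT / dz * 1000
= 2.35 * 23.7 / 967 * 1000
= 0.057596 * 1000
= 57.5957 mW/m^2

57.5957


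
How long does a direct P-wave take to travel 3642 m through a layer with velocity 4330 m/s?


t = x / V
= 3642 / 4330
= 0.8411 s

0.8411


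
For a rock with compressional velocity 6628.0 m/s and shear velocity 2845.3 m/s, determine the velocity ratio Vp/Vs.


Vp/Vs = 6628.0 / 2845.3
= 2.3295

2.3295


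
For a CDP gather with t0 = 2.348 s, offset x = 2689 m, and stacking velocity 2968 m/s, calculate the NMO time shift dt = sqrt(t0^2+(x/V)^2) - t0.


x/Vnmo = 2689/2968 = 0.905997
(x/Vnmo)^2 = 0.820831
t0^2 = 5.513104
sqrt(5.513104 + 0.820831) = 2.516731
dt = 2.516731 - 2.348 = 0.168731

0.168731


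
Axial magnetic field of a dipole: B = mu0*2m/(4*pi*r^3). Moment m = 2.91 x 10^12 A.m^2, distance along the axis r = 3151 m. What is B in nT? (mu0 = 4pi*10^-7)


m = 2.91 x 10^12 = 2910000000000 A.m^2
2m = 5820000000000 A.m^2
r^3 = 3151^3 = 31285651951
B = (4pi*10^-7) * 5820000000000 / (4*pi * 31285651951) * 1e9
= 7313627.697557 / 393147097328.12 * 1e9
= 18602.7768 nT

18602.7768


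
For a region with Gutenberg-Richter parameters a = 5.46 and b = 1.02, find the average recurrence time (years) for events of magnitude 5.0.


log10(N) = 5.46 - 1.02*5.0 = 0.36
N = 10^0.36 = 2.290868
T = 1/N = 1/2.290868 = 0.4365 years

0.4365


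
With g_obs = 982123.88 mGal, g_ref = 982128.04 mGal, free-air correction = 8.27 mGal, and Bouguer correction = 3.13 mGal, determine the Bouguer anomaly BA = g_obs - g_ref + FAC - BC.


BA = g_obs - g_ref + FAC - BC
= 982123.88 - 982128.04 + 8.27 - 3.13
= 0.98 mGal

0.98


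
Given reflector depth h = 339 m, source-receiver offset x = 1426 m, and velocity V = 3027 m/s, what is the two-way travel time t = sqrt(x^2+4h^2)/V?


x^2 + 4h^2 = 1426^2 + 4*339^2 = 2033476 + 459684 = 2493160
sqrt(2493160) = 1578.9744
t = 1578.9744 / 3027 = 0.5216 s

0.5216


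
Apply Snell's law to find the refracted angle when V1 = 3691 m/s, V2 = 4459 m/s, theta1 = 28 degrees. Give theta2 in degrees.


sin(theta1) = sin(28 deg) = 0.469472
sin(theta2) = V2/V1 * sin(theta1) = 4459/3691 * 0.469472 = 0.567156
theta2 = arcsin(0.567156) = 34.5522 degrees

34.5522


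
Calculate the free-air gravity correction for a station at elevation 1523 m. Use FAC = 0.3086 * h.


FAC = 0.3086 * h
= 0.3086 * 1523
= 469.9978 mGal

469.9978


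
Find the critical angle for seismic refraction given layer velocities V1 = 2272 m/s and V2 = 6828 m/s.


V1/V2 = 2272/6828 = 0.332748
theta_c = arcsin(0.332748) = 19.4356 degrees

19.4356


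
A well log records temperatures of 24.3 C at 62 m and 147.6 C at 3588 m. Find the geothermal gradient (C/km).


dT = 147.6 - 24.3 = 123.3 C
dz = 3588 - 62 = 3526 m
gradient = dT/dz * 1000 = 123.3/3526 * 1000 = 34.9688 C/km

34.9688


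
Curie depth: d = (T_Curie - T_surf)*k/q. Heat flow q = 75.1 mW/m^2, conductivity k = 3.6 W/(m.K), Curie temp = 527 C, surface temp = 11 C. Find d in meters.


T_Curie - T_surf = 527 - 11 = 516 C
Convert q to W/m^2: 75.1 mW/m^2 = 0.0751 W/m^2
d = 516 * 3.6 / 0.0751 = 24735.02 m

24735.02


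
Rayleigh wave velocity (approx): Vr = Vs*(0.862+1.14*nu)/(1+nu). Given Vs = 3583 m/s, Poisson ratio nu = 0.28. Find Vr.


Numerator factor = 0.862 + 1.14*0.28 = 1.1812
Denominator = 1 + 0.28 = 1.28
Vr = 3583 * 1.1812 / 1.28 = 3306.44 m/s

3306.44


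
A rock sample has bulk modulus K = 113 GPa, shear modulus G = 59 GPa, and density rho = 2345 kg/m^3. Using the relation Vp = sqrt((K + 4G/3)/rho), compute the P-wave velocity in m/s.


First compute the effective modulus:
K + 4G/3 = 113e9 + 4*59e9/3 = 191666666666.67 Pa
Then divide by density:
191666666666.67 / 2345 = 81734186.2118 Pa/(kg/m^3)
Take the square root:
Vp = sqrt(81734186.2118) = 9040.7 m/s

9040.7


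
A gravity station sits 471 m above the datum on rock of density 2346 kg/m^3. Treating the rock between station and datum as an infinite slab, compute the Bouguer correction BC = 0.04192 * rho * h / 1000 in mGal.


BC = 0.04192 * rho * h / 1000
= 0.04192 * 2346 * 471 / 1000
= 46.3202 mGal

46.3202


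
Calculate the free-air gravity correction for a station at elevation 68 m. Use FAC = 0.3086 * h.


FAC = 0.3086 * h
= 0.3086 * 68
= 20.9848 mGal

20.9848


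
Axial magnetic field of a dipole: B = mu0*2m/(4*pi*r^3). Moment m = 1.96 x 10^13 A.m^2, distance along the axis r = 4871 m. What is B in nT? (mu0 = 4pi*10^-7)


m = 1.96 x 10^13 = 19600000000000 A.m^2
2m = 39200000000000 A.m^2
r^3 = 4871^3 = 115572468311
B = (4pi*10^-7) * 39200000000000 / (4*pi * 115572468311) * 1e9
= 49260172.808288 / 1452326469612.31 * 1e9
= 33918.1127 nT

33918.1127


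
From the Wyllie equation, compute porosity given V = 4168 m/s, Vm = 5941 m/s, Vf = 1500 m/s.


1/V - 1/Vm = 1/4168 - 1/5941 = 7.16e-05
1/Vf - 1/Vm = 1/1500 - 1/5941 = 0.00049834
phi = 7.16e-05 / 0.00049834 = 0.1437

0.1437


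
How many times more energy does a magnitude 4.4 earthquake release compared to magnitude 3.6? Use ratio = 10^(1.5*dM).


M2 - M1 = 4.4 - 3.6 = 0.8
1.5 * 0.8 = 1.2
ratio = 10^1.2 = 15.85

15.85


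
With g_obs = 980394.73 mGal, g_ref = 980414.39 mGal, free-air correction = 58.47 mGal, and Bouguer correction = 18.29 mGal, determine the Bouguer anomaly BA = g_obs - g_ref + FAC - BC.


BA = g_obs - g_ref + FAC - BC
= 980394.73 - 980414.39 + 58.47 - 18.29
= 20.52 mGal

20.52


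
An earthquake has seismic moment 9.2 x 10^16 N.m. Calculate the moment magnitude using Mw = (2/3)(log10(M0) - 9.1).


log10(M0) = log10(9.2 x 10^16) = 16.9638
Mw = 2/3 * (16.9638 - 9.1)
= 2/3 * 7.8638
= 5.24

5.24


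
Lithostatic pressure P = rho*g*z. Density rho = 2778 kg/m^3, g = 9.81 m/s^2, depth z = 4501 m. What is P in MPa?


P = rho * g * z / 1e6
= 2778 * 9.81 * 4501 / 1e6
= 122662062.18 / 1e6
= 122.6621 MPa

122.6621


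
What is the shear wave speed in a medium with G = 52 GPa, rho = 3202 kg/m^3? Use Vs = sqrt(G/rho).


Convert G to Pa: G = 52e9 Pa
Compute G/rho = 52e9 / 3202 = 16239850.0937
Vs = sqrt(16239850.0937) = 4029.87 m/s

4029.87


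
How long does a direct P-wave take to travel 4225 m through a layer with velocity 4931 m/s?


t = x / V
= 4225 / 4931
= 0.8568 s

0.8568


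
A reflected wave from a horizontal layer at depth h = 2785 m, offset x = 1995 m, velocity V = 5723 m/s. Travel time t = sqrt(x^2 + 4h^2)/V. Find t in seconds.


x^2 + 4h^2 = 1995^2 + 4*2785^2 = 3980025 + 31024900 = 35004925
sqrt(35004925) = 5916.496
t = 5916.496 / 5723 = 1.0338 s

1.0338


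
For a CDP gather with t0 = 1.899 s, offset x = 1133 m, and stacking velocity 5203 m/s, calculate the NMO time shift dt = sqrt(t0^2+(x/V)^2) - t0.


x/Vnmo = 1133/5203 = 0.217759
(x/Vnmo)^2 = 0.047419
t0^2 = 3.606201
sqrt(3.606201 + 0.047419) = 1.911444
dt = 1.911444 - 1.899 = 0.012444

0.012444


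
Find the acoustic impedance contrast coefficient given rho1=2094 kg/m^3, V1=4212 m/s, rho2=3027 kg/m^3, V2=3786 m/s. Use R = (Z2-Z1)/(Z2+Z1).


Z1 = 2094 * 4212 = 8819928
Z2 = 3027 * 3786 = 11460222
R = (11460222 - 8819928) / (11460222 + 8819928) = 2640294 / 20280150 = 0.1302

0.1302


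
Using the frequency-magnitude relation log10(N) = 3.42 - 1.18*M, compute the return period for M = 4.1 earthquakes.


log10(N) = 3.42 - 1.18*4.1 = -1.418
N = 10^-1.418 = 0.038194
T = 1/N = 1/0.038194 = 26.1818 years

26.1818


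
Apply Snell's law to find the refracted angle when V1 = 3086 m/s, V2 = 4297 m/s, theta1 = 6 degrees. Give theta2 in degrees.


sin(theta1) = sin(6 deg) = 0.104528
sin(theta2) = V2/V1 * sin(theta1) = 4297/3086 * 0.104528 = 0.145547
theta2 = arcsin(0.145547) = 8.369 degrees

8.369


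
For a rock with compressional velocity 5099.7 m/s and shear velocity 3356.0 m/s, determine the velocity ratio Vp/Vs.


Vp/Vs = 5099.7 / 3356.0
= 1.5196

1.5196


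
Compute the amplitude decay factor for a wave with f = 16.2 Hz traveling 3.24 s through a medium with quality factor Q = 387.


pi*f*t/Q = pi*16.2*3.24/387 = 0.426088
A/A0 = exp(-0.426088) = 0.653059

0.653059


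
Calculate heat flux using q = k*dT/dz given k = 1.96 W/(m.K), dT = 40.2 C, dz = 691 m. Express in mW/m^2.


q = k * dT / dz * 1000
= 1.96 * 40.2 / 691 * 1000
= 0.114026 * 1000
= 114.026 mW/m^2

114.026


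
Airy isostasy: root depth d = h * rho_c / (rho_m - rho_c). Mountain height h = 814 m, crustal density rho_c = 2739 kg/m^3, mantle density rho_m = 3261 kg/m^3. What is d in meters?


rho_m - rho_c = 3261 - 2739 = 522
d = 814 * 2739 / 522
= 2229546 / 522
= 4271.16 m

4271.16


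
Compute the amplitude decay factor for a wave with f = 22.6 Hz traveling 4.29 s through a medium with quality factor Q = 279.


pi*f*t/Q = pi*22.6*4.29/279 = 1.09172
A/A0 = exp(-1.09172) = 0.335639

0.335639


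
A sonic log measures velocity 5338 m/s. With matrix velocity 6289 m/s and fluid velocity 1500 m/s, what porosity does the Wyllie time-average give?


1/V - 1/Vm = 1/5338 - 1/6289 = 2.833e-05
1/Vf - 1/Vm = 1/1500 - 1/6289 = 0.00050766
phi = 2.833e-05 / 0.00050766 = 0.0558

0.0558


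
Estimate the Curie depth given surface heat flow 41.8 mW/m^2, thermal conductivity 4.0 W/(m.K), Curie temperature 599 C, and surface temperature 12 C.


T_Curie - T_surf = 599 - 12 = 587 C
Convert q to W/m^2: 41.8 mW/m^2 = 0.0418 W/m^2
d = 587 * 4.0 / 0.0418 = 56172.25 m

56172.25


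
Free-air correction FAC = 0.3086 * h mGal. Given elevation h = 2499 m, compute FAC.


FAC = 0.3086 * h
= 0.3086 * 2499
= 771.1914 mGal

771.1914


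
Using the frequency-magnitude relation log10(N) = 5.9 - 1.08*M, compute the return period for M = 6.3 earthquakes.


log10(N) = 5.9 - 1.08*6.3 = -0.904
N = 10^-0.904 = 0.124738
T = 1/N = 1/0.124738 = 8.0168 years

8.0168


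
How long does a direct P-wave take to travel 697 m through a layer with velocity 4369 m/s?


t = x / V
= 697 / 4369
= 0.1595 s

0.1595


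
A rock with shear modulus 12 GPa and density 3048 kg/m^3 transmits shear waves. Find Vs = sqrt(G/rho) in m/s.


Convert G to Pa: G = 12e9 Pa
Compute G/rho = 12e9 / 3048 = 3937007.874
Vs = sqrt(3937007.874) = 1984.19 m/s

1984.19


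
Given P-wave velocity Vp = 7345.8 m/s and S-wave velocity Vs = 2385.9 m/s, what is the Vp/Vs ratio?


Vp/Vs = 7345.8 / 2385.9
= 3.0788

3.0788


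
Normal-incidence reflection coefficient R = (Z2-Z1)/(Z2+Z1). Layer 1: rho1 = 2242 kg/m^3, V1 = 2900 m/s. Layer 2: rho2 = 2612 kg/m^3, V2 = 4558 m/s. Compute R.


Z1 = 2242 * 2900 = 6501800
Z2 = 2612 * 4558 = 11905496
R = (11905496 - 6501800) / (11905496 + 6501800) = 5403696 / 18407296 = 0.2936

0.2936


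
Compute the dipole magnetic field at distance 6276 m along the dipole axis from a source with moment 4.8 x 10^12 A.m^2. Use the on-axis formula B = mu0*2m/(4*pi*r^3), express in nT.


m = 4.8 x 10^12 = 4800000000000 A.m^2
2m = 9600000000000 A.m^2
r^3 = 6276^3 = 247200192576
B = (4pi*10^-7) * 9600000000000 / (4*pi * 247200192576) * 1e9
= 12063715.789785 / 3106409235850.98 * 1e9
= 3883.4921 nT

3883.4921


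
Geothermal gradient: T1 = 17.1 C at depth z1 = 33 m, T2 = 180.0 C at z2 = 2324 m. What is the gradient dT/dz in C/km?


dT = 180.0 - 17.1 = 162.9 C
dz = 2324 - 33 = 2291 m
gradient = dT/dz * 1000 = 162.9/2291 * 1000 = 71.1043 C/km

71.1043


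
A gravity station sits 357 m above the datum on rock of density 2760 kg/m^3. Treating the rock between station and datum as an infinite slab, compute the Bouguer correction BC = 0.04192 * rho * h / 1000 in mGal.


BC = 0.04192 * rho * h / 1000
= 0.04192 * 2760 * 357 / 1000
= 41.3046 mGal

41.3046


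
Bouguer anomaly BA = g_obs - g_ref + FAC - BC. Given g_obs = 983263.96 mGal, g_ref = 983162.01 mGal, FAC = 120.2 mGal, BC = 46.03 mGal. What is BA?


BA = g_obs - g_ref + FAC - BC
= 983263.96 - 983162.01 + 120.2 - 46.03
= 176.12 mGal

176.12


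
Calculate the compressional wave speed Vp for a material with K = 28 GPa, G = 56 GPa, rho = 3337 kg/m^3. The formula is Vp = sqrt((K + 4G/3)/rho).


First compute the effective modulus:
K + 4G/3 = 28e9 + 4*56e9/3 = 102666666666.67 Pa
Then divide by density:
102666666666.67 / 3337 = 30766157.2271 Pa/(kg/m^3)
Take the square root:
Vp = sqrt(30766157.2271) = 5546.72 m/s

5546.72


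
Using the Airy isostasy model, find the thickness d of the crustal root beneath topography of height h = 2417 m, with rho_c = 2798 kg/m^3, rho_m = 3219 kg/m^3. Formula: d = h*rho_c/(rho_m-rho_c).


rho_m - rho_c = 3219 - 2798 = 421
d = 2417 * 2798 / 421
= 6762766 / 421
= 16063.58 m

16063.58


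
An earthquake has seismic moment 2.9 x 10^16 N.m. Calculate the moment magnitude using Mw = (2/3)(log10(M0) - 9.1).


log10(M0) = log10(2.9 x 10^16) = 16.4624
Mw = 2/3 * (16.4624 - 9.1)
= 2/3 * 7.3624
= 4.91

4.91


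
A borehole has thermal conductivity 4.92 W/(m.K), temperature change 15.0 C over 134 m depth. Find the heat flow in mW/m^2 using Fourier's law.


q = k * dT / dz * 1000
= 4.92 * 15.0 / 134 * 1000
= 0.550746 * 1000
= 550.7463 mW/m^2

550.7463


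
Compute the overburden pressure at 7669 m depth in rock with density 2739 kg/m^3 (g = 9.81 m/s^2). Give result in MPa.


P = rho * g * z / 1e6
= 2739 * 9.81 * 7669 / 1e6
= 206062885.71 / 1e6
= 206.0629 MPa

206.0629


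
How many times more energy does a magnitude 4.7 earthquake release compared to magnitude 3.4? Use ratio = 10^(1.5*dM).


M2 - M1 = 4.7 - 3.4 = 1.3
1.5 * 1.3 = 1.95
ratio = 10^1.95 = 89.13

89.13


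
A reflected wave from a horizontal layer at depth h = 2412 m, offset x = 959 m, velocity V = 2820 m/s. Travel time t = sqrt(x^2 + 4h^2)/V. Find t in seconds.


x^2 + 4h^2 = 959^2 + 4*2412^2 = 919681 + 23270976 = 24190657
sqrt(24190657) = 4918.3998
t = 4918.3998 / 2820 = 1.7441 s

1.7441


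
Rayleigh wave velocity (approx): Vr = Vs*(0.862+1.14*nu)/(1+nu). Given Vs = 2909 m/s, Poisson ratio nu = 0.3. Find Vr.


Numerator factor = 0.862 + 1.14*0.3 = 1.204
Denominator = 1 + 0.3 = 1.3
Vr = 2909 * 1.204 / 1.3 = 2694.18 m/s

2694.18


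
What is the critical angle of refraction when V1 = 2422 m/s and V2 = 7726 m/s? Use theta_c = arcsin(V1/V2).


V1/V2 = 2422/7726 = 0.313487
theta_c = arcsin(0.313487) = 18.2695 degrees

18.2695


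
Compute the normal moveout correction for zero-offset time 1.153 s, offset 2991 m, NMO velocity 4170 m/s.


x/Vnmo = 2991/4170 = 0.717266
(x/Vnmo)^2 = 0.514471
t0^2 = 1.329409
sqrt(1.329409 + 0.514471) = 1.357895
dt = 1.357895 - 1.153 = 0.204895

0.204895


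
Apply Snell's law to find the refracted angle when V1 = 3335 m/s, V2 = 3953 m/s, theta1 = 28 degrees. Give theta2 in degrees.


sin(theta1) = sin(28 deg) = 0.469472
sin(theta2) = V2/V1 * sin(theta1) = 3953/3335 * 0.469472 = 0.556468
theta2 = arcsin(0.556468) = 33.8119 degrees

33.8119


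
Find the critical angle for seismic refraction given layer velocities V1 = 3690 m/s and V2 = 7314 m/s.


V1/V2 = 3690/7314 = 0.504512
theta_c = arcsin(0.504512) = 30.299 degrees

30.299


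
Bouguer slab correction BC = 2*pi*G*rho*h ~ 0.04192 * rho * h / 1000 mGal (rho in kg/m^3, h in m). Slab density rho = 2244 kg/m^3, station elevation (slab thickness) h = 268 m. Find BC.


BC = 0.04192 * rho * h / 1000
= 0.04192 * 2244 * 268 / 1000
= 25.2104 mGal

25.2104


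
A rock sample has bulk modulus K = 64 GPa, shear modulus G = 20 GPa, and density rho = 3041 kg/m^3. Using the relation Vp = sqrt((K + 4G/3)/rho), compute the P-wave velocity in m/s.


First compute the effective modulus:
K + 4G/3 = 64e9 + 4*20e9/3 = 90666666666.67 Pa
Then divide by density:
90666666666.67 / 3041 = 29814753.9187 Pa/(kg/m^3)
Take the square root:
Vp = sqrt(29814753.9187) = 5460.29 m/s

5460.29


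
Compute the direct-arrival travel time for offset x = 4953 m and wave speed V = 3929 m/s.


t = x / V
= 4953 / 3929
= 1.2606 s

1.2606


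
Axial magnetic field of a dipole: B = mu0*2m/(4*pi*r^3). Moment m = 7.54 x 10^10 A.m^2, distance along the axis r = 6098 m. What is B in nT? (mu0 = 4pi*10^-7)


m = 7.54 x 10^10 = 75400000000 A.m^2
2m = 150800000000 A.m^2
r^3 = 6098^3 = 226757813192
B = (4pi*10^-7) * 150800000000 / (4*pi * 226757813192) * 1e9
= 189500.868865 / 2849522720272.3 * 1e9
= 66.5027 nT

66.5027


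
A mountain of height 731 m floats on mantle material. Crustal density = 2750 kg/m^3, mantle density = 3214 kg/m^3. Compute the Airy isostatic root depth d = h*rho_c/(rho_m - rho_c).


rho_m - rho_c = 3214 - 2750 = 464
d = 731 * 2750 / 464
= 2010250 / 464
= 4332.44 m

4332.44


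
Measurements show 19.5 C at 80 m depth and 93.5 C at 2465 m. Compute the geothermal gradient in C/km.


dT = 93.5 - 19.5 = 74.0 C
dz = 2465 - 80 = 2385 m
gradient = dT/dz * 1000 = 74.0/2385 * 1000 = 31.0273 C/km

31.0273


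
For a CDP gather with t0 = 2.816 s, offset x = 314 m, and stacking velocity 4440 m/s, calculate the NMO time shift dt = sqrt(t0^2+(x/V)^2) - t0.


x/Vnmo = 314/4440 = 0.070721
(x/Vnmo)^2 = 0.005001
t0^2 = 7.929856
sqrt(7.929856 + 0.005001) = 2.816888
dt = 2.816888 - 2.816 = 0.000888

8.880000e-04


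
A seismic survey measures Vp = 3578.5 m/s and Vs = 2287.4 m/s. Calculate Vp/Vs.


Vp/Vs = 3578.5 / 2287.4
= 1.5644

1.5644


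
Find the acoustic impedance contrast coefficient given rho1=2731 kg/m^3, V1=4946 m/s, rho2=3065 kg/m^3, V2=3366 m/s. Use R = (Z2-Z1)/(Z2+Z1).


Z1 = 2731 * 4946 = 13507526
Z2 = 3065 * 3366 = 10316790
R = (10316790 - 13507526) / (10316790 + 13507526) = -3190736 / 23824316 = -0.1339

-0.1339


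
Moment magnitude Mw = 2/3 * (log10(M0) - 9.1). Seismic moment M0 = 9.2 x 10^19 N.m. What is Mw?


log10(M0) = log10(9.2 x 10^19) = 19.9638
Mw = 2/3 * (19.9638 - 9.1)
= 2/3 * 10.8638
= 7.24

7.24


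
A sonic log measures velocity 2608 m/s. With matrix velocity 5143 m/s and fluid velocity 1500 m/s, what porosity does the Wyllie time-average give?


1/V - 1/Vm = 1/2608 - 1/5143 = 0.000189
1/Vf - 1/Vm = 1/1500 - 1/5143 = 0.00047223
phi = 0.000189 / 0.00047223 = 0.4002

0.4002


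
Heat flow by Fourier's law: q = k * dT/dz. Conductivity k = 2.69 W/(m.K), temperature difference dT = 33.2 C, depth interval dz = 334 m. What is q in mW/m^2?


q = k * dT / dz * 1000
= 2.69 * 33.2 / 334 * 1000
= 0.267389 * 1000
= 267.3892 mW/m^2

267.3892


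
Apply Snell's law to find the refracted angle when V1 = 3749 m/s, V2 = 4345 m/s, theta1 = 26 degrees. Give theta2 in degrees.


sin(theta1) = sin(26 deg) = 0.438371
sin(theta2) = V2/V1 * sin(theta1) = 4345/3749 * 0.438371 = 0.508062
theta2 = arcsin(0.508062) = 30.5348 degrees

30.5348


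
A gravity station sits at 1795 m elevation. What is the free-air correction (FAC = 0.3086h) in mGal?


FAC = 0.3086 * h
= 0.3086 * 1795
= 553.937 mGal

553.937


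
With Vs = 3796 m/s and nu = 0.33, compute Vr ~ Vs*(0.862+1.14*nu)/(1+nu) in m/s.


Numerator factor = 0.862 + 1.14*0.33 = 1.2382
Denominator = 1 + 0.33 = 1.33
Vr = 3796 * 1.2382 / 1.33 = 3533.99 m/s

3533.99


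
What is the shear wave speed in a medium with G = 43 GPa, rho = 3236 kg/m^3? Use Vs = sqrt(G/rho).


Convert G to Pa: G = 43e9 Pa
Compute G/rho = 43e9 / 3236 = 13288009.8888
Vs = sqrt(13288009.8888) = 3645.27 m/s

3645.27


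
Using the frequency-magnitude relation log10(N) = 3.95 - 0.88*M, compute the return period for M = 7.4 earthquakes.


log10(N) = 3.95 - 0.88*7.4 = -2.562
N = 10^-2.562 = 0.002742
T = 1/N = 1/0.002742 = 364.7539 years

364.7539


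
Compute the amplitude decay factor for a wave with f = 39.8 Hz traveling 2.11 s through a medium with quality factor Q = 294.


pi*f*t/Q = pi*39.8*2.11/294 = 0.897363
A/A0 = exp(-0.897363) = 0.407643

0.407643


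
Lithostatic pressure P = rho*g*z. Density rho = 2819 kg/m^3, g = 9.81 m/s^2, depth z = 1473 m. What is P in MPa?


P = rho * g * z / 1e6
= 2819 * 9.81 * 1473 / 1e6
= 40734916.47 / 1e6
= 40.7349 MPa

40.7349


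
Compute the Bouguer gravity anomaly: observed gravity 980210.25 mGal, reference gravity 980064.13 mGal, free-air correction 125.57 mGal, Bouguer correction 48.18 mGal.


BA = g_obs - g_ref + FAC - BC
= 980210.25 - 980064.13 + 125.57 - 48.18
= 223.51 mGal

223.51


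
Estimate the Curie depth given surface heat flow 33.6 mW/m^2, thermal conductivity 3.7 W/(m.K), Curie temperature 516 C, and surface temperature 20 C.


T_Curie - T_surf = 516 - 20 = 496 C
Convert q to W/m^2: 33.6 mW/m^2 = 0.0336 W/m^2
d = 496 * 3.7 / 0.0336 = 54619.05 m

54619.05


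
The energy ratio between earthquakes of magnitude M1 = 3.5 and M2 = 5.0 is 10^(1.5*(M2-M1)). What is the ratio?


M2 - M1 = 5.0 - 3.5 = 1.5
1.5 * 1.5 = 2.25
ratio = 10^2.25 = 177.83

177.83


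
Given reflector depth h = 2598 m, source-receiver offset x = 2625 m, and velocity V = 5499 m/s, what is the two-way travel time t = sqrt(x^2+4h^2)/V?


x^2 + 4h^2 = 2625^2 + 4*2598^2 = 6890625 + 26998416 = 33889041
sqrt(33889041) = 5821.4295
t = 5821.4295 / 5499 = 1.0586 s

1.0586


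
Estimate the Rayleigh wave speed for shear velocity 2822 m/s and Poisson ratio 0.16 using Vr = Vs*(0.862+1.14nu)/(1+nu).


Numerator factor = 0.862 + 1.14*0.16 = 1.0444
Denominator = 1 + 0.16 = 1.16
Vr = 2822 * 1.0444 / 1.16 = 2540.77 m/s

2540.77


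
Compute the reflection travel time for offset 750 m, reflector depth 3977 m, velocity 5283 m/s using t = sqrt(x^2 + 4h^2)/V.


x^2 + 4h^2 = 750^2 + 4*3977^2 = 562500 + 63266116 = 63828616
sqrt(63828616) = 7989.2813
t = 7989.2813 / 5283 = 1.5123 s

1.5123


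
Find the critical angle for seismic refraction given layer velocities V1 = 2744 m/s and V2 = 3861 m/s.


V1/V2 = 2744/3861 = 0.710697
theta_c = arcsin(0.710697) = 45.2916 degrees

45.2916


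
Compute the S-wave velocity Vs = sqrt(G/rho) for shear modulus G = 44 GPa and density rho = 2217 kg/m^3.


Convert G to Pa: G = 44e9 Pa
Compute G/rho = 44e9 / 2217 = 19846639.6031
Vs = sqrt(19846639.6031) = 4454.96 m/s

4454.96


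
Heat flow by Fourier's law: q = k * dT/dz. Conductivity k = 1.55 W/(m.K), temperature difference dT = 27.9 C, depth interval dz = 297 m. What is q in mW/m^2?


q = k * dT / dz * 1000
= 1.55 * 27.9 / 297 * 1000
= 0.145606 * 1000
= 145.6061 mW/m^2

145.6061


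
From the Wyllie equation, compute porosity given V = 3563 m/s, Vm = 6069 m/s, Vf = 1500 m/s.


1/V - 1/Vm = 1/3563 - 1/6069 = 0.00011589
1/Vf - 1/Vm = 1/1500 - 1/6069 = 0.00050189
phi = 0.00011589 / 0.00050189 = 0.2309

0.2309


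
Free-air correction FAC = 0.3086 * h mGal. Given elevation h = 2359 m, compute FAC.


FAC = 0.3086 * h
= 0.3086 * 2359
= 727.9874 mGal

727.9874


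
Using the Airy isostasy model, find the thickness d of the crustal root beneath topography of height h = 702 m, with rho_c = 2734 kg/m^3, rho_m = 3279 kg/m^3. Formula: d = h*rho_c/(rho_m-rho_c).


rho_m - rho_c = 3279 - 2734 = 545
d = 702 * 2734 / 545
= 1919268 / 545
= 3521.59 m

3521.59


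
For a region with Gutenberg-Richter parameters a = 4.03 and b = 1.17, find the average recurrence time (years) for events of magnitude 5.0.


log10(N) = 4.03 - 1.17*5.0 = -1.82
N = 10^-1.82 = 0.015136
T = 1/N = 1/0.015136 = 66.0693 years

66.0693


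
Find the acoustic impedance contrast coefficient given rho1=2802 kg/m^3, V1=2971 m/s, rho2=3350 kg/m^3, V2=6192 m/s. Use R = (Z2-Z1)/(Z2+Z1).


Z1 = 2802 * 2971 = 8324742
Z2 = 3350 * 6192 = 20743200
R = (20743200 - 8324742) / (20743200 + 8324742) = 12418458 / 29067942 = 0.4272

0.4272


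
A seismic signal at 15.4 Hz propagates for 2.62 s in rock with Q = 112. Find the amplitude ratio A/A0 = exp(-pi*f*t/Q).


pi*f*t/Q = pi*15.4*2.62/112 = 1.131759
A/A0 = exp(-1.131759) = 0.322466

0.322466


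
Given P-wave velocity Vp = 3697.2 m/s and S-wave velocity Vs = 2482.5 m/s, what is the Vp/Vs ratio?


Vp/Vs = 3697.2 / 2482.5
= 1.4893

1.4893


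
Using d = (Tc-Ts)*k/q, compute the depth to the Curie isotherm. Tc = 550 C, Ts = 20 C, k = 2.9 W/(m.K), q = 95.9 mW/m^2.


T_Curie - T_surf = 550 - 20 = 530 C
Convert q to W/m^2: 95.9 mW/m^2 = 0.0959 W/m^2
d = 530 * 2.9 / 0.0959 = 16027.11 m

16027.11


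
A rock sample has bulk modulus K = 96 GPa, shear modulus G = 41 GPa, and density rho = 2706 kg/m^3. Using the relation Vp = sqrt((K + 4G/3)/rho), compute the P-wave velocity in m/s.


First compute the effective modulus:
K + 4G/3 = 96e9 + 4*41e9/3 = 150666666666.67 Pa
Then divide by density:
150666666666.67 / 2706 = 55678738.6056 Pa/(kg/m^3)
Take the square root:
Vp = sqrt(55678738.6056) = 7461.82 m/s

7461.82


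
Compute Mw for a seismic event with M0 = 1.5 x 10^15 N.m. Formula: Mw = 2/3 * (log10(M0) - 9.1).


log10(M0) = log10(1.5 x 10^15) = 15.1761
Mw = 2/3 * (15.1761 - 9.1)
= 2/3 * 6.0761
= 4.05

4.05


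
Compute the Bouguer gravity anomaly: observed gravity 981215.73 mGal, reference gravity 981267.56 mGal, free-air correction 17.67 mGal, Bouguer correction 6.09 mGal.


BA = g_obs - g_ref + FAC - BC
= 981215.73 - 981267.56 + 17.67 - 6.09
= -40.25 mGal

-40.25


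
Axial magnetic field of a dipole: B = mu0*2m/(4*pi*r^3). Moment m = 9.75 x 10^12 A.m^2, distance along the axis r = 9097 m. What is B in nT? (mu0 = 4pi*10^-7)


m = 9.75 x 10^12 = 9750000000000 A.m^2
2m = 19500000000000 A.m^2
r^3 = 9097^3 = 752825955673
B = (4pi*10^-7) * 19500000000000 / (4*pi * 752825955673) * 1e9
= 24504422.698 / 9460289967096.05 * 1e9
= 2590.2401 nT

2590.2401


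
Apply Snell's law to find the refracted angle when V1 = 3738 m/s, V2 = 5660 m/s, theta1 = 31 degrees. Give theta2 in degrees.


sin(theta1) = sin(31 deg) = 0.515038
sin(theta2) = V2/V1 * sin(theta1) = 5660/3738 * 0.515038 = 0.77986
theta2 = arcsin(0.77986) = 51.2477 degrees

51.2477


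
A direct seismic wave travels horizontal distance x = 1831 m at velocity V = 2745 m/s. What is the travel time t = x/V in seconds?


t = x / V
= 1831 / 2745
= 0.667 s

0.667


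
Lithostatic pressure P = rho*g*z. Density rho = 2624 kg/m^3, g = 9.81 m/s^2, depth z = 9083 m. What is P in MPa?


P = rho * g * z / 1e6
= 2624 * 9.81 * 9083 / 1e6
= 233809499.52 / 1e6
= 233.8095 MPa

233.8095


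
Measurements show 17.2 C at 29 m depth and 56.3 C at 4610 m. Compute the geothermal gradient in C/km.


dT = 56.3 - 17.2 = 39.1 C
dz = 4610 - 29 = 4581 m
gradient = dT/dz * 1000 = 39.1/4581 * 1000 = 8.5353 C/km

8.5353


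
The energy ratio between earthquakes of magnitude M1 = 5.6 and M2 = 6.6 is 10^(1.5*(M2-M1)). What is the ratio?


M2 - M1 = 6.6 - 5.6 = 1.0
1.5 * 1.0 = 1.5
ratio = 10^1.5 = 31.62

31.62


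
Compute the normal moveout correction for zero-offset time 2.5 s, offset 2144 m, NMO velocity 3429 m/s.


x/Vnmo = 2144/3429 = 0.625255
(x/Vnmo)^2 = 0.390944
t0^2 = 6.25
sqrt(6.25 + 0.390944) = 2.577003
dt = 2.577003 - 2.5 = 0.077003

0.077003
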